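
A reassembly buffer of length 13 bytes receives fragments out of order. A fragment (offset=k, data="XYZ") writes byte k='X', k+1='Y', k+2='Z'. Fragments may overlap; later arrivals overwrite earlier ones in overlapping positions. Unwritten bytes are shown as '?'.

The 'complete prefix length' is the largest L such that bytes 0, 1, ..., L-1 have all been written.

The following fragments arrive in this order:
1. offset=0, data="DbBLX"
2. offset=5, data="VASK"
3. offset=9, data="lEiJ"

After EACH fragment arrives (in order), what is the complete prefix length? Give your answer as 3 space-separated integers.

Fragment 1: offset=0 data="DbBLX" -> buffer=DbBLX???????? -> prefix_len=5
Fragment 2: offset=5 data="VASK" -> buffer=DbBLXVASK???? -> prefix_len=9
Fragment 3: offset=9 data="lEiJ" -> buffer=DbBLXVASKlEiJ -> prefix_len=13

Answer: 5 9 13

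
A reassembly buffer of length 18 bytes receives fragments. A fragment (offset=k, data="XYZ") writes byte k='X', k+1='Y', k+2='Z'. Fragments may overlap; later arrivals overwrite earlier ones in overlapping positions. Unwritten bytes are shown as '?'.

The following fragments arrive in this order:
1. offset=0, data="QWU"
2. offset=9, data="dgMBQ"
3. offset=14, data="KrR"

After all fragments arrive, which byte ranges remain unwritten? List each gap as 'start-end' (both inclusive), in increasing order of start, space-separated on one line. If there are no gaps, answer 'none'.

Fragment 1: offset=0 len=3
Fragment 2: offset=9 len=5
Fragment 3: offset=14 len=3
Gaps: 3-8 17-17

Answer: 3-8 17-17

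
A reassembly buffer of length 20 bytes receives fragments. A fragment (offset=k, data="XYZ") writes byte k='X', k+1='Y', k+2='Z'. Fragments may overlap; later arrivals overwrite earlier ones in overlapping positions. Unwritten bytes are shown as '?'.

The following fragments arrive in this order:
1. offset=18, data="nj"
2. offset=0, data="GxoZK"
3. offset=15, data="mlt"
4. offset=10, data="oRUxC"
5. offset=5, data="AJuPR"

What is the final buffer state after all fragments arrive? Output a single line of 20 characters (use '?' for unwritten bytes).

Answer: GxoZKAJuPRoRUxCmltnj

Derivation:
Fragment 1: offset=18 data="nj" -> buffer=??????????????????nj
Fragment 2: offset=0 data="GxoZK" -> buffer=GxoZK?????????????nj
Fragment 3: offset=15 data="mlt" -> buffer=GxoZK??????????mltnj
Fragment 4: offset=10 data="oRUxC" -> buffer=GxoZK?????oRUxCmltnj
Fragment 5: offset=5 data="AJuPR" -> buffer=GxoZKAJuPRoRUxCmltnj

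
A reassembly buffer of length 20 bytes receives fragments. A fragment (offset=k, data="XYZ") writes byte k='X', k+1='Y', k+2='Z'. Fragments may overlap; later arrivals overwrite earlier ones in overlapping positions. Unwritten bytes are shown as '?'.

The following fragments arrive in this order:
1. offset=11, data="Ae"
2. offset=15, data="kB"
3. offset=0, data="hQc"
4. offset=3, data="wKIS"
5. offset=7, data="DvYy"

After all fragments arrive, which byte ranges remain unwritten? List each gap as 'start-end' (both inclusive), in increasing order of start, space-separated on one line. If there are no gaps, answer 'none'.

Fragment 1: offset=11 len=2
Fragment 2: offset=15 len=2
Fragment 3: offset=0 len=3
Fragment 4: offset=3 len=4
Fragment 5: offset=7 len=4
Gaps: 13-14 17-19

Answer: 13-14 17-19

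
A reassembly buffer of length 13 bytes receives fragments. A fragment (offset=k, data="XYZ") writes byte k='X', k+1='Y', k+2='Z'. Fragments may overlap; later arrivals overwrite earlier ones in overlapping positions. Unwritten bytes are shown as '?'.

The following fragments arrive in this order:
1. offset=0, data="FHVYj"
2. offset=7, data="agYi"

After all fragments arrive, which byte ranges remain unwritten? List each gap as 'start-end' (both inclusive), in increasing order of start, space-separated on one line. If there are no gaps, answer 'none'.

Fragment 1: offset=0 len=5
Fragment 2: offset=7 len=4
Gaps: 5-6 11-12

Answer: 5-6 11-12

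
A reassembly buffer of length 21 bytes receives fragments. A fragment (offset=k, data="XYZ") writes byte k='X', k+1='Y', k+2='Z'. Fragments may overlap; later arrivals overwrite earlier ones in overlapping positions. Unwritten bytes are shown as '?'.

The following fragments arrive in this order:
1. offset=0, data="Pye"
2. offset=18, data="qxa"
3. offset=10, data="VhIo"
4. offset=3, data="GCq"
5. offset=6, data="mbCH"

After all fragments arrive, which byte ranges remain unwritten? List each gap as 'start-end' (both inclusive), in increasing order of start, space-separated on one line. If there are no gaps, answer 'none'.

Fragment 1: offset=0 len=3
Fragment 2: offset=18 len=3
Fragment 3: offset=10 len=4
Fragment 4: offset=3 len=3
Fragment 5: offset=6 len=4
Gaps: 14-17

Answer: 14-17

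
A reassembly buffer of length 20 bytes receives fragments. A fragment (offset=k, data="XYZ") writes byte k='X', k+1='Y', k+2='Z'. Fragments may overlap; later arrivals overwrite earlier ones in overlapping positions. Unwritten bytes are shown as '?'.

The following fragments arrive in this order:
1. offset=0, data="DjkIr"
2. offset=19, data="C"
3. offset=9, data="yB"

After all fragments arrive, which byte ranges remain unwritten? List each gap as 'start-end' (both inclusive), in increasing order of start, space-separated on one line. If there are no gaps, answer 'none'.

Answer: 5-8 11-18

Derivation:
Fragment 1: offset=0 len=5
Fragment 2: offset=19 len=1
Fragment 3: offset=9 len=2
Gaps: 5-8 11-18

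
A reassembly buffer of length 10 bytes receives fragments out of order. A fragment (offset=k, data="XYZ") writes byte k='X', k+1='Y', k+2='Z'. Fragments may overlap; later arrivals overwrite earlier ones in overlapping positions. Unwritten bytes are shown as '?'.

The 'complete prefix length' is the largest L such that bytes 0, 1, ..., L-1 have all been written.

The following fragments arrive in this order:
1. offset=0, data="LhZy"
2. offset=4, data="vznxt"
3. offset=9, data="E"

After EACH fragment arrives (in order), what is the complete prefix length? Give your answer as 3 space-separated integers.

Fragment 1: offset=0 data="LhZy" -> buffer=LhZy?????? -> prefix_len=4
Fragment 2: offset=4 data="vznxt" -> buffer=LhZyvznxt? -> prefix_len=9
Fragment 3: offset=9 data="E" -> buffer=LhZyvznxtE -> prefix_len=10

Answer: 4 9 10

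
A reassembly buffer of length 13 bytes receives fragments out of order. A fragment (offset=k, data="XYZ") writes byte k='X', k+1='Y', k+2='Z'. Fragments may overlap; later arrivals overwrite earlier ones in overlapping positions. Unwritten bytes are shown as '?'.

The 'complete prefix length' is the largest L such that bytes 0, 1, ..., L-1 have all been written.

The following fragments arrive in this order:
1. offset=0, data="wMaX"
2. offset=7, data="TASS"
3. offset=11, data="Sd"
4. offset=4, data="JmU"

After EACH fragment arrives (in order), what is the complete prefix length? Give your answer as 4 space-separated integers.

Fragment 1: offset=0 data="wMaX" -> buffer=wMaX????????? -> prefix_len=4
Fragment 2: offset=7 data="TASS" -> buffer=wMaX???TASS?? -> prefix_len=4
Fragment 3: offset=11 data="Sd" -> buffer=wMaX???TASSSd -> prefix_len=4
Fragment 4: offset=4 data="JmU" -> buffer=wMaXJmUTASSSd -> prefix_len=13

Answer: 4 4 4 13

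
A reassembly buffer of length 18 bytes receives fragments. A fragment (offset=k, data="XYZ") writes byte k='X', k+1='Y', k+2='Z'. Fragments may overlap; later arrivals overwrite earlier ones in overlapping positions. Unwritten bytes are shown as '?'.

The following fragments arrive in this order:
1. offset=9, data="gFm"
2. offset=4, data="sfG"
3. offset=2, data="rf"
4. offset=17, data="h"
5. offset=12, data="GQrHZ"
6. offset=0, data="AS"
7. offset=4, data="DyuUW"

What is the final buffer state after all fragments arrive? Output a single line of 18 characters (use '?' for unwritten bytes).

Fragment 1: offset=9 data="gFm" -> buffer=?????????gFm??????
Fragment 2: offset=4 data="sfG" -> buffer=????sfG??gFm??????
Fragment 3: offset=2 data="rf" -> buffer=??rfsfG??gFm??????
Fragment 4: offset=17 data="h" -> buffer=??rfsfG??gFm?????h
Fragment 5: offset=12 data="GQrHZ" -> buffer=??rfsfG??gFmGQrHZh
Fragment 6: offset=0 data="AS" -> buffer=ASrfsfG??gFmGQrHZh
Fragment 7: offset=4 data="DyuUW" -> buffer=ASrfDyuUWgFmGQrHZh

Answer: ASrfDyuUWgFmGQrHZh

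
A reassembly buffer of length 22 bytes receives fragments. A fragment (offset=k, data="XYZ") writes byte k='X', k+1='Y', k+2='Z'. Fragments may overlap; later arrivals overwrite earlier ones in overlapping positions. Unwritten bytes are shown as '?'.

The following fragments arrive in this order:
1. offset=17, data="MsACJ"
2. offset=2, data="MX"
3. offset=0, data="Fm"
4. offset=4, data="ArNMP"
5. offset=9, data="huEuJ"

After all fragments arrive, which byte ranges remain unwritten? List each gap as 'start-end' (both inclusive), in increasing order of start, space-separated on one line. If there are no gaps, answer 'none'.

Answer: 14-16

Derivation:
Fragment 1: offset=17 len=5
Fragment 2: offset=2 len=2
Fragment 3: offset=0 len=2
Fragment 4: offset=4 len=5
Fragment 5: offset=9 len=5
Gaps: 14-16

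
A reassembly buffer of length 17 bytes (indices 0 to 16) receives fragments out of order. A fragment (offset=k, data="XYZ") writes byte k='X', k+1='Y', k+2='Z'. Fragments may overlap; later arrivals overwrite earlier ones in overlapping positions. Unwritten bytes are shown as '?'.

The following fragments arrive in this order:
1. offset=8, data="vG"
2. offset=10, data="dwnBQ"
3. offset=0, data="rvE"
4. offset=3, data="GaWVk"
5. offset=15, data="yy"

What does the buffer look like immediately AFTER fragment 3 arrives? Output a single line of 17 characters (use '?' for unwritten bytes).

Answer: rvE?????vGdwnBQ??

Derivation:
Fragment 1: offset=8 data="vG" -> buffer=????????vG???????
Fragment 2: offset=10 data="dwnBQ" -> buffer=????????vGdwnBQ??
Fragment 3: offset=0 data="rvE" -> buffer=rvE?????vGdwnBQ??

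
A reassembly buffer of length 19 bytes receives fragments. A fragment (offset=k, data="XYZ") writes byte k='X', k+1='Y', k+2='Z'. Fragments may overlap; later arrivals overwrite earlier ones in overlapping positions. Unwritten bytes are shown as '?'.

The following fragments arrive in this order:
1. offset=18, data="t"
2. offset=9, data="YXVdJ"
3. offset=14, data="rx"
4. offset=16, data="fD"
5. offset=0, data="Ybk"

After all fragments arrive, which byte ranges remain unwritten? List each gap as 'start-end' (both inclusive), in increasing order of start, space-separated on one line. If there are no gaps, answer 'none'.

Answer: 3-8

Derivation:
Fragment 1: offset=18 len=1
Fragment 2: offset=9 len=5
Fragment 3: offset=14 len=2
Fragment 4: offset=16 len=2
Fragment 5: offset=0 len=3
Gaps: 3-8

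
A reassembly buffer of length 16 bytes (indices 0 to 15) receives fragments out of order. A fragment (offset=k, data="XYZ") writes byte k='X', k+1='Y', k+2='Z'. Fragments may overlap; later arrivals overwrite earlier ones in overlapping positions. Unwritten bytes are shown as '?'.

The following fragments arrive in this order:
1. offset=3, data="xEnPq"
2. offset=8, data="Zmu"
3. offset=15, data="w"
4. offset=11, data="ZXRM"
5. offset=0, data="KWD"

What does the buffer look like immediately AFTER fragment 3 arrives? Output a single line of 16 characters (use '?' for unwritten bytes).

Answer: ???xEnPqZmu????w

Derivation:
Fragment 1: offset=3 data="xEnPq" -> buffer=???xEnPq????????
Fragment 2: offset=8 data="Zmu" -> buffer=???xEnPqZmu?????
Fragment 3: offset=15 data="w" -> buffer=???xEnPqZmu????w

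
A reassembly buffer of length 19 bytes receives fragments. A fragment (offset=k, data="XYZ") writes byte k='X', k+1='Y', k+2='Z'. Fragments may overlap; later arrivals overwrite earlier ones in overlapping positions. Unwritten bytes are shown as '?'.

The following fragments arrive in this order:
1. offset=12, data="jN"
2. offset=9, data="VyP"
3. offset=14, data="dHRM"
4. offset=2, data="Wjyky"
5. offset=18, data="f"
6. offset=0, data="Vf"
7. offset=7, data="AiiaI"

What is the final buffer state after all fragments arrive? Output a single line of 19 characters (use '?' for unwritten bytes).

Fragment 1: offset=12 data="jN" -> buffer=????????????jN?????
Fragment 2: offset=9 data="VyP" -> buffer=?????????VyPjN?????
Fragment 3: offset=14 data="dHRM" -> buffer=?????????VyPjNdHRM?
Fragment 4: offset=2 data="Wjyky" -> buffer=??Wjyky??VyPjNdHRM?
Fragment 5: offset=18 data="f" -> buffer=??Wjyky??VyPjNdHRMf
Fragment 6: offset=0 data="Vf" -> buffer=VfWjyky??VyPjNdHRMf
Fragment 7: offset=7 data="AiiaI" -> buffer=VfWjykyAiiaIjNdHRMf

Answer: VfWjykyAiiaIjNdHRMf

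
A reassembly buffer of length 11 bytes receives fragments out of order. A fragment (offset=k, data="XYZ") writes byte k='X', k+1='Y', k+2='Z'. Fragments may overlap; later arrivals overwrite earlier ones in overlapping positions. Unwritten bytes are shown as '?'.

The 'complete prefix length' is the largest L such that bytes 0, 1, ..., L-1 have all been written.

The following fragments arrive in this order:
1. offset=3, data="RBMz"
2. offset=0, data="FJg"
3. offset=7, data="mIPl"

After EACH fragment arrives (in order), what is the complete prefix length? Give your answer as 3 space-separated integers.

Fragment 1: offset=3 data="RBMz" -> buffer=???RBMz???? -> prefix_len=0
Fragment 2: offset=0 data="FJg" -> buffer=FJgRBMz???? -> prefix_len=7
Fragment 3: offset=7 data="mIPl" -> buffer=FJgRBMzmIPl -> prefix_len=11

Answer: 0 7 11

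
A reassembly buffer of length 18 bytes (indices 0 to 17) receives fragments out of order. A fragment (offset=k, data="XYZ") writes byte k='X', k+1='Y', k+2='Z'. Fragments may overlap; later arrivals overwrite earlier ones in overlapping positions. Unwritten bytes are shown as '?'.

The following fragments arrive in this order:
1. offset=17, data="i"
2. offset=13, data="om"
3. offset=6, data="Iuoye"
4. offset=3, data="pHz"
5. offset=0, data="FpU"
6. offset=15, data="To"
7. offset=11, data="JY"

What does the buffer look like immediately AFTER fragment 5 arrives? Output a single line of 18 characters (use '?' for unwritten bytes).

Answer: FpUpHzIuoye??om??i

Derivation:
Fragment 1: offset=17 data="i" -> buffer=?????????????????i
Fragment 2: offset=13 data="om" -> buffer=?????????????om??i
Fragment 3: offset=6 data="Iuoye" -> buffer=??????Iuoye??om??i
Fragment 4: offset=3 data="pHz" -> buffer=???pHzIuoye??om??i
Fragment 5: offset=0 data="FpU" -> buffer=FpUpHzIuoye??om??i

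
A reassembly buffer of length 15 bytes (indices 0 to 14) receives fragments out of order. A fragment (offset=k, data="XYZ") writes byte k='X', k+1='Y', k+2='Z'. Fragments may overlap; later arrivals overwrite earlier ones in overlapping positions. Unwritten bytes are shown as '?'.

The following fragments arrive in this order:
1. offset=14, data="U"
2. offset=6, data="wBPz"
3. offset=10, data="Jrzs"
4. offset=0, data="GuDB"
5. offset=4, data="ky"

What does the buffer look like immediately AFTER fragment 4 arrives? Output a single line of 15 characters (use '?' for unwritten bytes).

Answer: GuDB??wBPzJrzsU

Derivation:
Fragment 1: offset=14 data="U" -> buffer=??????????????U
Fragment 2: offset=6 data="wBPz" -> buffer=??????wBPz????U
Fragment 3: offset=10 data="Jrzs" -> buffer=??????wBPzJrzsU
Fragment 4: offset=0 data="GuDB" -> buffer=GuDB??wBPzJrzsU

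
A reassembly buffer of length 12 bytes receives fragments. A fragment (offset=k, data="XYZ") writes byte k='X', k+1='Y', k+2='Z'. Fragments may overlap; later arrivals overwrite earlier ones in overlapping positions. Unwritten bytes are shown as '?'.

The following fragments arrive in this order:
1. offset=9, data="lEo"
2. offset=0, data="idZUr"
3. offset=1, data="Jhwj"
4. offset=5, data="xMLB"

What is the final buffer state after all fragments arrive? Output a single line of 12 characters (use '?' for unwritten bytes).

Fragment 1: offset=9 data="lEo" -> buffer=?????????lEo
Fragment 2: offset=0 data="idZUr" -> buffer=idZUr????lEo
Fragment 3: offset=1 data="Jhwj" -> buffer=iJhwj????lEo
Fragment 4: offset=5 data="xMLB" -> buffer=iJhwjxMLBlEo

Answer: iJhwjxMLBlEo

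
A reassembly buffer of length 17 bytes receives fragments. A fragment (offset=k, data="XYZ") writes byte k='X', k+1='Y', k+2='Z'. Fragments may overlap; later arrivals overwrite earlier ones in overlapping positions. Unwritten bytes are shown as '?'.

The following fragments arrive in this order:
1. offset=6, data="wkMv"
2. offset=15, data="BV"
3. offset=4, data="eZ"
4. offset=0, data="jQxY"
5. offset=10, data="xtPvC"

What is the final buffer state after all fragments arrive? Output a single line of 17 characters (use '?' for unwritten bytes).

Answer: jQxYeZwkMvxtPvCBV

Derivation:
Fragment 1: offset=6 data="wkMv" -> buffer=??????wkMv???????
Fragment 2: offset=15 data="BV" -> buffer=??????wkMv?????BV
Fragment 3: offset=4 data="eZ" -> buffer=????eZwkMv?????BV
Fragment 4: offset=0 data="jQxY" -> buffer=jQxYeZwkMv?????BV
Fragment 5: offset=10 data="xtPvC" -> buffer=jQxYeZwkMvxtPvCBV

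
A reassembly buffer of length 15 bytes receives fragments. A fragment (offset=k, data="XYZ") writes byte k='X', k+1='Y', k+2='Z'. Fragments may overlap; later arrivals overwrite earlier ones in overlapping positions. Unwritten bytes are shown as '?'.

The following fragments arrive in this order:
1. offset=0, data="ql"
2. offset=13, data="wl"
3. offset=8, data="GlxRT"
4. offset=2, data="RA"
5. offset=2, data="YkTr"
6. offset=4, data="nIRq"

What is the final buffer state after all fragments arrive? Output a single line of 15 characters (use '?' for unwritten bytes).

Answer: qlYknIRqGlxRTwl

Derivation:
Fragment 1: offset=0 data="ql" -> buffer=ql?????????????
Fragment 2: offset=13 data="wl" -> buffer=ql???????????wl
Fragment 3: offset=8 data="GlxRT" -> buffer=ql??????GlxRTwl
Fragment 4: offset=2 data="RA" -> buffer=qlRA????GlxRTwl
Fragment 5: offset=2 data="YkTr" -> buffer=qlYkTr??GlxRTwl
Fragment 6: offset=4 data="nIRq" -> buffer=qlYknIRqGlxRTwl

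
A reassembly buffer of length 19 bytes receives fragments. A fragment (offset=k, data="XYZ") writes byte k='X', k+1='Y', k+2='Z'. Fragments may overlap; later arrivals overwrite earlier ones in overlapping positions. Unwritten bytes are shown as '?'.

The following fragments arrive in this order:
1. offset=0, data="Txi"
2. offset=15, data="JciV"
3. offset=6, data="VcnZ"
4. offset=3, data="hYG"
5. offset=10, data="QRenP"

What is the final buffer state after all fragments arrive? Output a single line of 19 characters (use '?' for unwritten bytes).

Fragment 1: offset=0 data="Txi" -> buffer=Txi????????????????
Fragment 2: offset=15 data="JciV" -> buffer=Txi????????????JciV
Fragment 3: offset=6 data="VcnZ" -> buffer=Txi???VcnZ?????JciV
Fragment 4: offset=3 data="hYG" -> buffer=TxihYGVcnZ?????JciV
Fragment 5: offset=10 data="QRenP" -> buffer=TxihYGVcnZQRenPJciV

Answer: TxihYGVcnZQRenPJciV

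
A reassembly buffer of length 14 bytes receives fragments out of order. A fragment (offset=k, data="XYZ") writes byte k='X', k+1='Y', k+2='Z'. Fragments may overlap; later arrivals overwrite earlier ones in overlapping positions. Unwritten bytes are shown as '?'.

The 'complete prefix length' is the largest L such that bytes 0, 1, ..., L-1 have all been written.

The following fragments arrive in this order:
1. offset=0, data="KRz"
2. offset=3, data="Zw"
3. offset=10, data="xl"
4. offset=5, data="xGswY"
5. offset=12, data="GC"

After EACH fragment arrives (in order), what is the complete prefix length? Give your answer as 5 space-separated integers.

Answer: 3 5 5 12 14

Derivation:
Fragment 1: offset=0 data="KRz" -> buffer=KRz??????????? -> prefix_len=3
Fragment 2: offset=3 data="Zw" -> buffer=KRzZw????????? -> prefix_len=5
Fragment 3: offset=10 data="xl" -> buffer=KRzZw?????xl?? -> prefix_len=5
Fragment 4: offset=5 data="xGswY" -> buffer=KRzZwxGswYxl?? -> prefix_len=12
Fragment 5: offset=12 data="GC" -> buffer=KRzZwxGswYxlGC -> prefix_len=14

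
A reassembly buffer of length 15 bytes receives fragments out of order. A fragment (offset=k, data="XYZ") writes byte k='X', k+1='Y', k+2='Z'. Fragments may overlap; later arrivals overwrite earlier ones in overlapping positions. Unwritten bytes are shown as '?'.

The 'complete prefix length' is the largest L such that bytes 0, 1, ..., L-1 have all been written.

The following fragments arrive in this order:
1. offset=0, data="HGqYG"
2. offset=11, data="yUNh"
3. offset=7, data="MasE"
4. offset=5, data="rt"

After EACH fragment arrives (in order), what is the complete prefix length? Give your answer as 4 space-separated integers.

Fragment 1: offset=0 data="HGqYG" -> buffer=HGqYG?????????? -> prefix_len=5
Fragment 2: offset=11 data="yUNh" -> buffer=HGqYG??????yUNh -> prefix_len=5
Fragment 3: offset=7 data="MasE" -> buffer=HGqYG??MasEyUNh -> prefix_len=5
Fragment 4: offset=5 data="rt" -> buffer=HGqYGrtMasEyUNh -> prefix_len=15

Answer: 5 5 5 15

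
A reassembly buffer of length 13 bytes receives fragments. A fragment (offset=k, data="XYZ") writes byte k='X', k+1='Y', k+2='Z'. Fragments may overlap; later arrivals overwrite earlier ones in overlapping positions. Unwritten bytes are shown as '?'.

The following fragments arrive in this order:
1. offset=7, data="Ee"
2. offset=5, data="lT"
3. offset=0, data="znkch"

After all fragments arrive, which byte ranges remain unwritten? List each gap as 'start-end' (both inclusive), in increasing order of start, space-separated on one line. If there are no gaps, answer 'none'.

Answer: 9-12

Derivation:
Fragment 1: offset=7 len=2
Fragment 2: offset=5 len=2
Fragment 3: offset=0 len=5
Gaps: 9-12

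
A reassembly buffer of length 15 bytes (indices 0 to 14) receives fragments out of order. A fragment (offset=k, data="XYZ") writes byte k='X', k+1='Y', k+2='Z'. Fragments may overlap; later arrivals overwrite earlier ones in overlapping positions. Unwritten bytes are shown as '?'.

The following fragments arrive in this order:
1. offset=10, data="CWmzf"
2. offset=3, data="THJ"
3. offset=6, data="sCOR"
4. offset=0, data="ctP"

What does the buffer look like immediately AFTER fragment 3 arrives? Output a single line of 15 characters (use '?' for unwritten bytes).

Fragment 1: offset=10 data="CWmzf" -> buffer=??????????CWmzf
Fragment 2: offset=3 data="THJ" -> buffer=???THJ????CWmzf
Fragment 3: offset=6 data="sCOR" -> buffer=???THJsCORCWmzf

Answer: ???THJsCORCWmzf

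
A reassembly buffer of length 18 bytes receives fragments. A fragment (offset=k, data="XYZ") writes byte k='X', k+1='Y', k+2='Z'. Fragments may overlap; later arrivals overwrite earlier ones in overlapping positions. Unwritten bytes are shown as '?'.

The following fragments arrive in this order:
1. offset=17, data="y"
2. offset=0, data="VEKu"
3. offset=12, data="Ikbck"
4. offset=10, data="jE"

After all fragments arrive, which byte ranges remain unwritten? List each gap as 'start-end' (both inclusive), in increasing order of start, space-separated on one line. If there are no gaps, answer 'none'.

Fragment 1: offset=17 len=1
Fragment 2: offset=0 len=4
Fragment 3: offset=12 len=5
Fragment 4: offset=10 len=2
Gaps: 4-9

Answer: 4-9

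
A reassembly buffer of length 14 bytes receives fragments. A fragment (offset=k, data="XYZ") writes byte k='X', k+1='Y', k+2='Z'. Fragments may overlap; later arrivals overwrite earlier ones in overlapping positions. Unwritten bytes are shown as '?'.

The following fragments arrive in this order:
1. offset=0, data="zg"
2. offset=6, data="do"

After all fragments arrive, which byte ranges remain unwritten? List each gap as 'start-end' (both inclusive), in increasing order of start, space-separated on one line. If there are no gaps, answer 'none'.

Fragment 1: offset=0 len=2
Fragment 2: offset=6 len=2
Gaps: 2-5 8-13

Answer: 2-5 8-13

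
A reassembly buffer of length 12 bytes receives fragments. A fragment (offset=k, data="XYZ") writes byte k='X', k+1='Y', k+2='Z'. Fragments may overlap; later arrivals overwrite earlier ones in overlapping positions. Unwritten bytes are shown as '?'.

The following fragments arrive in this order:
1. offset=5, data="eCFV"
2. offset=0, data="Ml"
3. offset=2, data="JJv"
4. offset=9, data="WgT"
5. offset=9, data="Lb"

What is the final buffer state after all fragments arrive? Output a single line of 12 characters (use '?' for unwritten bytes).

Answer: MlJJveCFVLbT

Derivation:
Fragment 1: offset=5 data="eCFV" -> buffer=?????eCFV???
Fragment 2: offset=0 data="Ml" -> buffer=Ml???eCFV???
Fragment 3: offset=2 data="JJv" -> buffer=MlJJveCFV???
Fragment 4: offset=9 data="WgT" -> buffer=MlJJveCFVWgT
Fragment 5: offset=9 data="Lb" -> buffer=MlJJveCFVLbT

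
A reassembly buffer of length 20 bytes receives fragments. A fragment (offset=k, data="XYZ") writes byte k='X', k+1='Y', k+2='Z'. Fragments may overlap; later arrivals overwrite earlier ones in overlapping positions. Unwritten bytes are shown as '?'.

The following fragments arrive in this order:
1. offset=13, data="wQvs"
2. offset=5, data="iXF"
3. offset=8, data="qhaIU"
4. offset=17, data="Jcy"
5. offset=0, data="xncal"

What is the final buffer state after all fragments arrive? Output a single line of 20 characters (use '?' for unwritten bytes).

Answer: xncaliXFqhaIUwQvsJcy

Derivation:
Fragment 1: offset=13 data="wQvs" -> buffer=?????????????wQvs???
Fragment 2: offset=5 data="iXF" -> buffer=?????iXF?????wQvs???
Fragment 3: offset=8 data="qhaIU" -> buffer=?????iXFqhaIUwQvs???
Fragment 4: offset=17 data="Jcy" -> buffer=?????iXFqhaIUwQvsJcy
Fragment 5: offset=0 data="xncal" -> buffer=xncaliXFqhaIUwQvsJcy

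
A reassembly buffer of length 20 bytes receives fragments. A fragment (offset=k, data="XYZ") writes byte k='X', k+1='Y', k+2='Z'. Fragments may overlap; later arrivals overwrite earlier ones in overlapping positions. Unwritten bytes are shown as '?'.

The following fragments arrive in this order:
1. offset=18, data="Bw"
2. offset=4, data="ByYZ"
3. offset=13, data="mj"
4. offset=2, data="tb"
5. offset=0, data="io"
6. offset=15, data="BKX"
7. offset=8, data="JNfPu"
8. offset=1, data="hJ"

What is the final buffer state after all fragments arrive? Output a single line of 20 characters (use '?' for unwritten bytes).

Fragment 1: offset=18 data="Bw" -> buffer=??????????????????Bw
Fragment 2: offset=4 data="ByYZ" -> buffer=????ByYZ??????????Bw
Fragment 3: offset=13 data="mj" -> buffer=????ByYZ?????mj???Bw
Fragment 4: offset=2 data="tb" -> buffer=??tbByYZ?????mj???Bw
Fragment 5: offset=0 data="io" -> buffer=iotbByYZ?????mj???Bw
Fragment 6: offset=15 data="BKX" -> buffer=iotbByYZ?????mjBKXBw
Fragment 7: offset=8 data="JNfPu" -> buffer=iotbByYZJNfPumjBKXBw
Fragment 8: offset=1 data="hJ" -> buffer=ihJbByYZJNfPumjBKXBw

Answer: ihJbByYZJNfPumjBKXBw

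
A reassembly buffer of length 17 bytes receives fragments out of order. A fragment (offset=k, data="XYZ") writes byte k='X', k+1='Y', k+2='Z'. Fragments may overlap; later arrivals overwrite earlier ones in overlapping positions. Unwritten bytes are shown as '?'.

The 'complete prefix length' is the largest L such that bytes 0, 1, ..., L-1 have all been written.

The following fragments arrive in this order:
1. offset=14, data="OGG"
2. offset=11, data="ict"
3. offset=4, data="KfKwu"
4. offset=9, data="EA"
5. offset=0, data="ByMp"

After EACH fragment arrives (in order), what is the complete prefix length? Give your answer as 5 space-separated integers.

Fragment 1: offset=14 data="OGG" -> buffer=??????????????OGG -> prefix_len=0
Fragment 2: offset=11 data="ict" -> buffer=???????????ictOGG -> prefix_len=0
Fragment 3: offset=4 data="KfKwu" -> buffer=????KfKwu??ictOGG -> prefix_len=0
Fragment 4: offset=9 data="EA" -> buffer=????KfKwuEAictOGG -> prefix_len=0
Fragment 5: offset=0 data="ByMp" -> buffer=ByMpKfKwuEAictOGG -> prefix_len=17

Answer: 0 0 0 0 17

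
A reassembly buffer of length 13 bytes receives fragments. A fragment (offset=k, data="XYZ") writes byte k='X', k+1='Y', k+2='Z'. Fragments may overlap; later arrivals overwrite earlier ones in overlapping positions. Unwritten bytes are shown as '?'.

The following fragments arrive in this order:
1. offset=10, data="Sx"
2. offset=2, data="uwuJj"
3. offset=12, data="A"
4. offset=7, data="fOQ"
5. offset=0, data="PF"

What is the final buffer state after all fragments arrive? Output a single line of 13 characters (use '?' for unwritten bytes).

Answer: PFuwuJjfOQSxA

Derivation:
Fragment 1: offset=10 data="Sx" -> buffer=??????????Sx?
Fragment 2: offset=2 data="uwuJj" -> buffer=??uwuJj???Sx?
Fragment 3: offset=12 data="A" -> buffer=??uwuJj???SxA
Fragment 4: offset=7 data="fOQ" -> buffer=??uwuJjfOQSxA
Fragment 5: offset=0 data="PF" -> buffer=PFuwuJjfOQSxA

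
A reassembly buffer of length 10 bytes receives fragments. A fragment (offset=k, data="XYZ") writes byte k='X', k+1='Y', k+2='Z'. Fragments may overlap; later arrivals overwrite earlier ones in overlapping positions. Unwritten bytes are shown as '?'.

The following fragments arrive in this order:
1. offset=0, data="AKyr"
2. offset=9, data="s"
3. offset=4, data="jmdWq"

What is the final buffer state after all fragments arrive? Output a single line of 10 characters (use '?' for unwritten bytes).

Answer: AKyrjmdWqs

Derivation:
Fragment 1: offset=0 data="AKyr" -> buffer=AKyr??????
Fragment 2: offset=9 data="s" -> buffer=AKyr?????s
Fragment 3: offset=4 data="jmdWq" -> buffer=AKyrjmdWqs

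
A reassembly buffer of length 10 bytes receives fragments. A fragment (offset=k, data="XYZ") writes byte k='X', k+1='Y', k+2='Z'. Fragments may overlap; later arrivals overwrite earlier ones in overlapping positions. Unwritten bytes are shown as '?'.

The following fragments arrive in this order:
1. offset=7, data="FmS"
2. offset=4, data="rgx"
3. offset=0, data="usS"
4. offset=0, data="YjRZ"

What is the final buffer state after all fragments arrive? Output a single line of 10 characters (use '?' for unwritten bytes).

Fragment 1: offset=7 data="FmS" -> buffer=???????FmS
Fragment 2: offset=4 data="rgx" -> buffer=????rgxFmS
Fragment 3: offset=0 data="usS" -> buffer=usS?rgxFmS
Fragment 4: offset=0 data="YjRZ" -> buffer=YjRZrgxFmS

Answer: YjRZrgxFmS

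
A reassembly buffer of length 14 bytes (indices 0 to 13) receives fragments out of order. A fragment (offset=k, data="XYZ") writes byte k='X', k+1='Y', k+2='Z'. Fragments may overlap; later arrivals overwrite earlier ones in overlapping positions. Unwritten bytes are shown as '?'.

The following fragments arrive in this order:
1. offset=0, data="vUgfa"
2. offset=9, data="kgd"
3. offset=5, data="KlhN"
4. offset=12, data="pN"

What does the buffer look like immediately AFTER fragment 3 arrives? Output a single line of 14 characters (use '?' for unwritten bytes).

Fragment 1: offset=0 data="vUgfa" -> buffer=vUgfa?????????
Fragment 2: offset=9 data="kgd" -> buffer=vUgfa????kgd??
Fragment 3: offset=5 data="KlhN" -> buffer=vUgfaKlhNkgd??

Answer: vUgfaKlhNkgd??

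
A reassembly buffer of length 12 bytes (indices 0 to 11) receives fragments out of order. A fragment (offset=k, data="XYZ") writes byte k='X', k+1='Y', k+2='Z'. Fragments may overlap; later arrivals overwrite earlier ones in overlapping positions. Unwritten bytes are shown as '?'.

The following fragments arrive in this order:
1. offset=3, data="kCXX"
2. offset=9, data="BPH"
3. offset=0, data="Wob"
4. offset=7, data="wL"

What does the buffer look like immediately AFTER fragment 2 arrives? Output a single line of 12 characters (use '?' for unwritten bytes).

Fragment 1: offset=3 data="kCXX" -> buffer=???kCXX?????
Fragment 2: offset=9 data="BPH" -> buffer=???kCXX??BPH

Answer: ???kCXX??BPH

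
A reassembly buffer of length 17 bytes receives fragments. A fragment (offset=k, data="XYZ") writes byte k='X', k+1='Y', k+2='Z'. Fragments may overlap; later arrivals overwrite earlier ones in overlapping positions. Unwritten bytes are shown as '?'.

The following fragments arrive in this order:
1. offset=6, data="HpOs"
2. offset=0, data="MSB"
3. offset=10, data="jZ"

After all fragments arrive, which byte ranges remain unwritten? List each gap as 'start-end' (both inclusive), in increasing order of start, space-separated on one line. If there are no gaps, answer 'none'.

Fragment 1: offset=6 len=4
Fragment 2: offset=0 len=3
Fragment 3: offset=10 len=2
Gaps: 3-5 12-16

Answer: 3-5 12-16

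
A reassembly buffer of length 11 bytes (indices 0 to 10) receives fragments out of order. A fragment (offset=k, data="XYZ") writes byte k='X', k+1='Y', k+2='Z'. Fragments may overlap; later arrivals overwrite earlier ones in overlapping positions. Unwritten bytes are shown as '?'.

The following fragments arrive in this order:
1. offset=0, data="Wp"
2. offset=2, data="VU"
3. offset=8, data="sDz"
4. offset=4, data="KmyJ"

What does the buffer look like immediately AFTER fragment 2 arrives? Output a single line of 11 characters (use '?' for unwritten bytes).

Fragment 1: offset=0 data="Wp" -> buffer=Wp?????????
Fragment 2: offset=2 data="VU" -> buffer=WpVU???????

Answer: WpVU???????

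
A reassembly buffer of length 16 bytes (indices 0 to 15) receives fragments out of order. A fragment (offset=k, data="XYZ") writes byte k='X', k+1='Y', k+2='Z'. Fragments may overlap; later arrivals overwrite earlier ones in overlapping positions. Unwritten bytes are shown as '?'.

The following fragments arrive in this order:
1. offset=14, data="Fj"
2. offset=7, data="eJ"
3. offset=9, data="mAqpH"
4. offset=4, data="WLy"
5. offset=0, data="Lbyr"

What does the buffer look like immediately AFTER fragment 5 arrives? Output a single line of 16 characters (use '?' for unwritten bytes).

Fragment 1: offset=14 data="Fj" -> buffer=??????????????Fj
Fragment 2: offset=7 data="eJ" -> buffer=???????eJ?????Fj
Fragment 3: offset=9 data="mAqpH" -> buffer=???????eJmAqpHFj
Fragment 4: offset=4 data="WLy" -> buffer=????WLyeJmAqpHFj
Fragment 5: offset=0 data="Lbyr" -> buffer=LbyrWLyeJmAqpHFj

Answer: LbyrWLyeJmAqpHFj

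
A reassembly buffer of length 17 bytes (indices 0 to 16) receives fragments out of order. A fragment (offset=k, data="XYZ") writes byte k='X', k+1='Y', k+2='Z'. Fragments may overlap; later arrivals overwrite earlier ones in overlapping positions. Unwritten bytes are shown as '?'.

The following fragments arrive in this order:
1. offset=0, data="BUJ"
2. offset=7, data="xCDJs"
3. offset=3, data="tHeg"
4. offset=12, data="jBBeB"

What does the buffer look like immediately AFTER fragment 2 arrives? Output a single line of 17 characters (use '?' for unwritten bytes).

Fragment 1: offset=0 data="BUJ" -> buffer=BUJ??????????????
Fragment 2: offset=7 data="xCDJs" -> buffer=BUJ????xCDJs?????

Answer: BUJ????xCDJs?????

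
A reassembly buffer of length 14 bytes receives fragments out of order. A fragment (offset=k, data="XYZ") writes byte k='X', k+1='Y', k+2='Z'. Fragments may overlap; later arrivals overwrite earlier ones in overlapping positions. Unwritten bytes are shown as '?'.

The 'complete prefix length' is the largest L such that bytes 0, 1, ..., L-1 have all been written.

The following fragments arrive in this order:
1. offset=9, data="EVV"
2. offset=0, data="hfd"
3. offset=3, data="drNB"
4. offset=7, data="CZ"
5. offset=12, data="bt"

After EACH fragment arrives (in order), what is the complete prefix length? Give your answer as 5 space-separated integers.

Fragment 1: offset=9 data="EVV" -> buffer=?????????EVV?? -> prefix_len=0
Fragment 2: offset=0 data="hfd" -> buffer=hfd??????EVV?? -> prefix_len=3
Fragment 3: offset=3 data="drNB" -> buffer=hfddrNB??EVV?? -> prefix_len=7
Fragment 4: offset=7 data="CZ" -> buffer=hfddrNBCZEVV?? -> prefix_len=12
Fragment 5: offset=12 data="bt" -> buffer=hfddrNBCZEVVbt -> prefix_len=14

Answer: 0 3 7 12 14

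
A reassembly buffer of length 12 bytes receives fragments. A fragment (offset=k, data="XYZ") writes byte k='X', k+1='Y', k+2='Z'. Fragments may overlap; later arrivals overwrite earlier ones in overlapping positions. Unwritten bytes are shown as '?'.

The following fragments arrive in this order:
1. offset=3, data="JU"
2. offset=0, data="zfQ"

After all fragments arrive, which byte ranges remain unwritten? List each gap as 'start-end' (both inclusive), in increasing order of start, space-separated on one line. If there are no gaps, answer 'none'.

Answer: 5-11

Derivation:
Fragment 1: offset=3 len=2
Fragment 2: offset=0 len=3
Gaps: 5-11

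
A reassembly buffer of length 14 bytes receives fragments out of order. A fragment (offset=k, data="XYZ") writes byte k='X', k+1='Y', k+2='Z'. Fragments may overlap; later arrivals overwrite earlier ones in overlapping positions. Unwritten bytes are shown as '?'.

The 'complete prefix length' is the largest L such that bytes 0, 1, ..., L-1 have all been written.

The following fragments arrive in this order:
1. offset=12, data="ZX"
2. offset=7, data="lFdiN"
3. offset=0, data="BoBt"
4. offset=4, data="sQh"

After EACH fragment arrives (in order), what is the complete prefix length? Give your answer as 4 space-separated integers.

Fragment 1: offset=12 data="ZX" -> buffer=????????????ZX -> prefix_len=0
Fragment 2: offset=7 data="lFdiN" -> buffer=???????lFdiNZX -> prefix_len=0
Fragment 3: offset=0 data="BoBt" -> buffer=BoBt???lFdiNZX -> prefix_len=4
Fragment 4: offset=4 data="sQh" -> buffer=BoBtsQhlFdiNZX -> prefix_len=14

Answer: 0 0 4 14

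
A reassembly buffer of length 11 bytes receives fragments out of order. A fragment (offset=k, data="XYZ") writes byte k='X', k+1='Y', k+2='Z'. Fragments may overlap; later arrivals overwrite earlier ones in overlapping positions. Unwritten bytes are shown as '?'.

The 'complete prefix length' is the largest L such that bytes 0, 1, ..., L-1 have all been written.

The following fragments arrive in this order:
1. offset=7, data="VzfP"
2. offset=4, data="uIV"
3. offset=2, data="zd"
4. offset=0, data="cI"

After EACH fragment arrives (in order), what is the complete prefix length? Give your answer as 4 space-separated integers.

Fragment 1: offset=7 data="VzfP" -> buffer=???????VzfP -> prefix_len=0
Fragment 2: offset=4 data="uIV" -> buffer=????uIVVzfP -> prefix_len=0
Fragment 3: offset=2 data="zd" -> buffer=??zduIVVzfP -> prefix_len=0
Fragment 4: offset=0 data="cI" -> buffer=cIzduIVVzfP -> prefix_len=11

Answer: 0 0 0 11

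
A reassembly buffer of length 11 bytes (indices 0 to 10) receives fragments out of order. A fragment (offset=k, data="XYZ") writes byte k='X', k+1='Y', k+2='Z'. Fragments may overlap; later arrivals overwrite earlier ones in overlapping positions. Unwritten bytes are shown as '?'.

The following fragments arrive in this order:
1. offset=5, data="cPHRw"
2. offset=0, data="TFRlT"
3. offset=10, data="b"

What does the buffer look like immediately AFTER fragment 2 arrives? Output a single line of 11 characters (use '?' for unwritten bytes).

Fragment 1: offset=5 data="cPHRw" -> buffer=?????cPHRw?
Fragment 2: offset=0 data="TFRlT" -> buffer=TFRlTcPHRw?

Answer: TFRlTcPHRw?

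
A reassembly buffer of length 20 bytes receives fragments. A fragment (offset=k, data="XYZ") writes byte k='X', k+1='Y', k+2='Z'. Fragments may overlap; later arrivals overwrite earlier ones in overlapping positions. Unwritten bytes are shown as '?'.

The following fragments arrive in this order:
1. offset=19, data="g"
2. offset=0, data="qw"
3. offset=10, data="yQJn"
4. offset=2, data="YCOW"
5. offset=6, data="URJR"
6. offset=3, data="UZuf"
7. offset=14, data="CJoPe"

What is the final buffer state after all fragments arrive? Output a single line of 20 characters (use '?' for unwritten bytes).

Answer: qwYUZufRJRyQJnCJoPeg

Derivation:
Fragment 1: offset=19 data="g" -> buffer=???????????????????g
Fragment 2: offset=0 data="qw" -> buffer=qw?????????????????g
Fragment 3: offset=10 data="yQJn" -> buffer=qw????????yQJn?????g
Fragment 4: offset=2 data="YCOW" -> buffer=qwYCOW????yQJn?????g
Fragment 5: offset=6 data="URJR" -> buffer=qwYCOWURJRyQJn?????g
Fragment 6: offset=3 data="UZuf" -> buffer=qwYUZufRJRyQJn?????g
Fragment 7: offset=14 data="CJoPe" -> buffer=qwYUZufRJRyQJnCJoPeg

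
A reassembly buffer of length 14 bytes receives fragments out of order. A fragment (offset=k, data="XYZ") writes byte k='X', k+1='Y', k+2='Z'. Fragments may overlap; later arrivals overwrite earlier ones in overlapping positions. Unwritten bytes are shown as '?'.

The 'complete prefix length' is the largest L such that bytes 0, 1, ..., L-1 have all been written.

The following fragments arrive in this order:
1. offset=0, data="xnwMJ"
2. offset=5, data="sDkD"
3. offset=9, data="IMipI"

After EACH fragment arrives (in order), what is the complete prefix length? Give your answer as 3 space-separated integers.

Fragment 1: offset=0 data="xnwMJ" -> buffer=xnwMJ????????? -> prefix_len=5
Fragment 2: offset=5 data="sDkD" -> buffer=xnwMJsDkD????? -> prefix_len=9
Fragment 3: offset=9 data="IMipI" -> buffer=xnwMJsDkDIMipI -> prefix_len=14

Answer: 5 9 14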